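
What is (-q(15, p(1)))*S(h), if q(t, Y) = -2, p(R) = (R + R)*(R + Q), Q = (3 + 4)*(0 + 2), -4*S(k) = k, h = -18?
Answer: 9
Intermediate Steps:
S(k) = -k/4
Q = 14 (Q = 7*2 = 14)
p(R) = 2*R*(14 + R) (p(R) = (R + R)*(R + 14) = (2*R)*(14 + R) = 2*R*(14 + R))
(-q(15, p(1)))*S(h) = (-1*(-2))*(-¼*(-18)) = 2*(9/2) = 9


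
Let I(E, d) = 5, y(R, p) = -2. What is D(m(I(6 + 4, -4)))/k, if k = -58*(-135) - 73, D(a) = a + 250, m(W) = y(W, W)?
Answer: 248/7757 ≈ 0.031971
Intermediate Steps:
m(W) = -2
D(a) = 250 + a
k = 7757 (k = 7830 - 73 = 7757)
D(m(I(6 + 4, -4)))/k = (250 - 2)/7757 = 248*(1/7757) = 248/7757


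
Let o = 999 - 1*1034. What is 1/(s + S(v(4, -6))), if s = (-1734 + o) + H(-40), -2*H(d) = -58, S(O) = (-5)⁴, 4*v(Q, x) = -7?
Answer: -1/1115 ≈ -0.00089686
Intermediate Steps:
v(Q, x) = -7/4 (v(Q, x) = (¼)*(-7) = -7/4)
S(O) = 625
o = -35 (o = 999 - 1034 = -35)
H(d) = 29 (H(d) = -½*(-58) = 29)
s = -1740 (s = (-1734 - 35) + 29 = -1769 + 29 = -1740)
1/(s + S(v(4, -6))) = 1/(-1740 + 625) = 1/(-1115) = -1/1115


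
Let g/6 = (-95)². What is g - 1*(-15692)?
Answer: 69842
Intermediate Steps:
g = 54150 (g = 6*(-95)² = 6*9025 = 54150)
g - 1*(-15692) = 54150 - 1*(-15692) = 54150 + 15692 = 69842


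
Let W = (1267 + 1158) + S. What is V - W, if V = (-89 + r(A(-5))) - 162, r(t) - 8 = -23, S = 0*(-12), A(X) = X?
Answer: -2691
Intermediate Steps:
S = 0
r(t) = -15 (r(t) = 8 - 23 = -15)
W = 2425 (W = (1267 + 1158) + 0 = 2425 + 0 = 2425)
V = -266 (V = (-89 - 15) - 162 = -104 - 162 = -266)
V - W = -266 - 1*2425 = -266 - 2425 = -2691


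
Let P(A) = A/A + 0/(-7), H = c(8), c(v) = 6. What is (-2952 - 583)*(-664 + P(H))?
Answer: 2343705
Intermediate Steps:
H = 6
P(A) = 1 (P(A) = 1 + 0*(-⅐) = 1 + 0 = 1)
(-2952 - 583)*(-664 + P(H)) = (-2952 - 583)*(-664 + 1) = -3535*(-663) = 2343705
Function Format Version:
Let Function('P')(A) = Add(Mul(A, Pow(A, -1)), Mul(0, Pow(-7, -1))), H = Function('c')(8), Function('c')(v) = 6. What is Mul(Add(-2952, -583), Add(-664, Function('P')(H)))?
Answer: 2343705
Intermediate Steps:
H = 6
Function('P')(A) = 1 (Function('P')(A) = Add(1, Mul(0, Rational(-1, 7))) = Add(1, 0) = 1)
Mul(Add(-2952, -583), Add(-664, Function('P')(H))) = Mul(Add(-2952, -583), Add(-664, 1)) = Mul(-3535, -663) = 2343705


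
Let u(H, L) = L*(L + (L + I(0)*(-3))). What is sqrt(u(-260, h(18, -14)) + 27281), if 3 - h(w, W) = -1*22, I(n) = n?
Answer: sqrt(28531) ≈ 168.91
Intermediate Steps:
h(w, W) = 25 (h(w, W) = 3 - (-1)*22 = 3 - 1*(-22) = 3 + 22 = 25)
u(H, L) = 2*L**2 (u(H, L) = L*(L + (L + 0*(-3))) = L*(L + (L + 0)) = L*(L + L) = L*(2*L) = 2*L**2)
sqrt(u(-260, h(18, -14)) + 27281) = sqrt(2*25**2 + 27281) = sqrt(2*625 + 27281) = sqrt(1250 + 27281) = sqrt(28531)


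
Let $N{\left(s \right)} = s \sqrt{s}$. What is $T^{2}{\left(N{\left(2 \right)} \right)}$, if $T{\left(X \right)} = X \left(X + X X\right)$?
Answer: $576 + 256 \sqrt{2} \approx 938.04$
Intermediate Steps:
$N{\left(s \right)} = s^{\frac{3}{2}}$
$T{\left(X \right)} = X \left(X + X^{2}\right)$
$T^{2}{\left(N{\left(2 \right)} \right)} = \left(\left(2^{\frac{3}{2}}\right)^{2} \left(1 + 2^{\frac{3}{2}}\right)\right)^{2} = \left(\left(2 \sqrt{2}\right)^{2} \left(1 + 2 \sqrt{2}\right)\right)^{2} = \left(8 \left(1 + 2 \sqrt{2}\right)\right)^{2} = \left(8 + 16 \sqrt{2}\right)^{2}$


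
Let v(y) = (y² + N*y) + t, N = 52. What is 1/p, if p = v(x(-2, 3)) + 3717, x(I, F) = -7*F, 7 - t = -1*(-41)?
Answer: 1/3032 ≈ 0.00032982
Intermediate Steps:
t = -34 (t = 7 - (-1)*(-41) = 7 - 1*41 = 7 - 41 = -34)
v(y) = -34 + y² + 52*y (v(y) = (y² + 52*y) - 34 = -34 + y² + 52*y)
p = 3032 (p = (-34 + (-7*3)² + 52*(-7*3)) + 3717 = (-34 + (-21)² + 52*(-21)) + 3717 = (-34 + 441 - 1092) + 3717 = -685 + 3717 = 3032)
1/p = 1/3032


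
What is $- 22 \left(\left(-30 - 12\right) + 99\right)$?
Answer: $-1254$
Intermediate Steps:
$- 22 \left(\left(-30 - 12\right) + 99\right) = - 22 \left(-42 + 99\right) = \left(-22\right) 57 = -1254$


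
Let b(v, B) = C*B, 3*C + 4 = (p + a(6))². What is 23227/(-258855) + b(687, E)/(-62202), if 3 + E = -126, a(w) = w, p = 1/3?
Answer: -3128464687/48303896130 ≈ -0.064766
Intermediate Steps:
p = ⅓ ≈ 0.33333
E = -129 (E = -3 - 126 = -129)
C = 325/27 (C = -4/3 + (⅓ + 6)²/3 = -4/3 + (19/3)²/3 = -4/3 + (⅓)*(361/9) = -4/3 + 361/27 = 325/27 ≈ 12.037)
b(v, B) = 325*B/27
23227/(-258855) + b(687, E)/(-62202) = 23227/(-258855) + ((325/27)*(-129))/(-62202) = 23227*(-1/258855) - 13975/9*(-1/62202) = -23227/258855 + 13975/559818 = -3128464687/48303896130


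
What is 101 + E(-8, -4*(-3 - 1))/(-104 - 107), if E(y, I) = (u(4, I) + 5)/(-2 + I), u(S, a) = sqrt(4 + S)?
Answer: 298349/2954 - sqrt(2)/1477 ≈ 101.00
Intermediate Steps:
E(y, I) = (5 + 2*sqrt(2))/(-2 + I) (E(y, I) = (sqrt(4 + 4) + 5)/(-2 + I) = (sqrt(8) + 5)/(-2 + I) = (2*sqrt(2) + 5)/(-2 + I) = (5 + 2*sqrt(2))/(-2 + I))
101 + E(-8, -4*(-3 - 1))/(-104 - 107) = 101 + ((5 + 2*sqrt(2))/(-2 - 4*(-3 - 1)))/(-104 - 107) = 101 + ((5 + 2*sqrt(2))/(-2 - 4*(-4)))/(-211) = 101 - (5 + 2*sqrt(2))/(211*(-2 + 16)) = 101 - (5 + 2*sqrt(2))/(211*14) = 101 - (5 + 2*sqrt(2))/2954 = 101 - (5/14 + sqrt(2)/7)/211 = 101 + (-5/2954 - sqrt(2)/1477) = 298349/2954 - sqrt(2)/1477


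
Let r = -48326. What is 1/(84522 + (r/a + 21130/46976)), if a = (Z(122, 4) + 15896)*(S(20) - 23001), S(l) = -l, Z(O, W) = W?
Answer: 2149351060800/181668417431746247 ≈ 1.1831e-5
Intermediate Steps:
a = -366033900 (a = (4 + 15896)*(-1*20 - 23001) = 15900*(-20 - 23001) = 15900*(-23021) = -366033900)
1/(84522 + (r/a + 21130/46976)) = 1/(84522 + (-48326/(-366033900) + 21130/46976)) = 1/(84522 + (-48326*(-1/366033900) + 21130*(1/46976))) = 1/(84522 + (24163/183016950 + 10565/23488)) = 1/(84522 + 967070808647/2149351060800) = 1/(181668417431746247/2149351060800) = 2149351060800/181668417431746247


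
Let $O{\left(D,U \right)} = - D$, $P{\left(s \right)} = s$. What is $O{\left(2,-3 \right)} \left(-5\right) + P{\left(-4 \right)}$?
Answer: $6$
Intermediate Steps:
$O{\left(2,-3 \right)} \left(-5\right) + P{\left(-4 \right)} = \left(-1\right) 2 \left(-5\right) - 4 = \left(-2\right) \left(-5\right) - 4 = 10 - 4 = 6$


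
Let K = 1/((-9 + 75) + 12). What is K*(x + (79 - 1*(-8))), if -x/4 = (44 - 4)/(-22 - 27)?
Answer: 4423/3822 ≈ 1.1572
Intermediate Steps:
x = 160/49 (x = -4*(44 - 4)/(-22 - 27) = -160/(-49) = -160*(-1)/49 = -4*(-40/49) = 160/49 ≈ 3.2653)
K = 1/78 (K = 1/(66 + 12) = 1/78 ≈ 0.012821)
K*(x + (79 - 1*(-8))) = (160/49 + (79 - 1*(-8)))/78 = (160/49 + (79 + 8))/78 = (160/49 + 87)/78 = (1/78)*(4423/49) = 4423/3822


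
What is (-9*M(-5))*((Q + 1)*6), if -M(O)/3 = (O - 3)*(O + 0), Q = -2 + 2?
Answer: 6480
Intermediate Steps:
Q = 0
M(O) = -3*O*(-3 + O) (M(O) = -3*(O - 3)*(O + 0) = -3*(-3 + O)*O = -3*O*(-3 + O))
(-9*M(-5))*((Q + 1)*6) = (-27*(-5)*(3 - 1*(-5)))*((0 + 1)*6) = (-27*(-5)*(3 + 5))*(1*6) = -27*(-5)*8*6 = -9*(-120)*6 = 1080*6 = 6480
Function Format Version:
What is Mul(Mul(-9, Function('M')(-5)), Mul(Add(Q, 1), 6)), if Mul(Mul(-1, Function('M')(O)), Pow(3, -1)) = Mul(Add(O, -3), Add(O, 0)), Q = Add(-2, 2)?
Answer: 6480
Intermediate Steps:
Q = 0
Function('M')(O) = Mul(-3, O, Add(-3, O)) (Function('M')(O) = Mul(-3, Mul(Add(O, -3), Add(O, 0))) = Mul(-3, Mul(Add(-3, O), O)) = Mul(-3, Mul(O, Add(-3, O))) = Mul(-3, O, Add(-3, O)))
Mul(Mul(-9, Function('M')(-5)), Mul(Add(Q, 1), 6)) = Mul(Mul(-9, Mul(3, -5, Add(3, Mul(-1, -5)))), Mul(Add(0, 1), 6)) = Mul(Mul(-9, Mul(3, -5, Add(3, 5))), Mul(1, 6)) = Mul(Mul(-9, Mul(3, -5, 8)), 6) = Mul(Mul(-9, -120), 6) = Mul(1080, 6) = 6480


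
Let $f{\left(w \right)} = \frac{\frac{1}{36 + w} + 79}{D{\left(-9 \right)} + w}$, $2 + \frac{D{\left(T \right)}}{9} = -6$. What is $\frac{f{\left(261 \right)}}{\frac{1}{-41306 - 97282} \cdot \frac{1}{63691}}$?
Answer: $- \frac{9862487149472}{2673} \approx -3.6897 \cdot 10^{9}$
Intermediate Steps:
$D{\left(T \right)} = -72$ ($D{\left(T \right)} = -18 + 9 \left(-6\right) = -18 - 54 = -72$)
$f{\left(w \right)} = \frac{79 + \frac{1}{36 + w}}{-72 + w}$ ($f{\left(w \right)} = \frac{\frac{1}{36 + w} + 79}{-72 + w} = \frac{79 + \frac{1}{36 + w}}{-72 + w}$)
$\frac{f{\left(261 \right)}}{\frac{1}{-41306 - 97282} \cdot \frac{1}{63691}} = \frac{\frac{1}{-2592 + 261^{2} - 9396} \left(2845 + 79 \cdot 261\right)}{\frac{1}{-41306 - 97282} \cdot \frac{1}{63691}} = \frac{\frac{1}{-2592 + 68121 - 9396} \left(2845 + 20619\right)}{\frac{1}{-138588} \cdot \frac{1}{63691}} = \frac{\frac{1}{56133} \cdot 23464}{\left(- \frac{1}{138588}\right) \frac{1}{63691}} = \frac{\frac{1}{56133} \cdot 23464}{- \frac{1}{8826808308}} = \frac{3352}{8019} \left(-8826808308\right) = - \frac{9862487149472}{2673}$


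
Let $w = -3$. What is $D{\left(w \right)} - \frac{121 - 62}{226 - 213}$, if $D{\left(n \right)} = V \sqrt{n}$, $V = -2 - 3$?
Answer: $- \frac{59}{13} - 5 i \sqrt{3} \approx -4.5385 - 8.6602 i$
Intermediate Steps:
$V = -5$
$D{\left(n \right)} = - 5 \sqrt{n}$
$D{\left(w \right)} - \frac{121 - 62}{226 - 213} = - 5 \sqrt{-3} - \frac{121 - 62}{226 - 213} = - 5 i \sqrt{3} - \frac{59}{13} = - \frac{59}{13} - 5 i \sqrt{3}$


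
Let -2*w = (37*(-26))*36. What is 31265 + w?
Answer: 48581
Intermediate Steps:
w = 17316 (w = -37*(-26)*36/2 = -(-481)*36 = -1/2*(-34632) = 17316)
31265 + w = 31265 + 17316 = 48581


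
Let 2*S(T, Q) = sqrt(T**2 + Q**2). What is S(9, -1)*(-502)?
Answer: -251*sqrt(82) ≈ -2272.9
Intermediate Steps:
S(T, Q) = sqrt(Q**2 + T**2)/2 (S(T, Q) = sqrt(T**2 + Q**2)/2 = sqrt(Q**2 + T**2)/2)
S(9, -1)*(-502) = (sqrt((-1)**2 + 9**2)/2)*(-502) = (sqrt(1 + 81)/2)*(-502) = (sqrt(82)/2)*(-502) = -251*sqrt(82)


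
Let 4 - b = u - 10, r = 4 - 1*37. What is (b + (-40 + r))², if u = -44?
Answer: 225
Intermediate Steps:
r = -33 (r = 4 - 37 = -33)
b = 58 (b = 4 - (-44 - 10) = 4 - 1*(-54) = 4 + 54 = 58)
(b + (-40 + r))² = (58 + (-40 - 33))² = (58 - 73)² = (-15)² = 225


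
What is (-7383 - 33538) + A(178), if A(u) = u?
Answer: -40743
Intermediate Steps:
(-7383 - 33538) + A(178) = (-7383 - 33538) + 178 = -40921 + 178 = -40743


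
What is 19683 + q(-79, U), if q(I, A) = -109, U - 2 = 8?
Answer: 19574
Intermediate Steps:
U = 10 (U = 2 + 8 = 10)
19683 + q(-79, U) = 19683 - 109 = 19574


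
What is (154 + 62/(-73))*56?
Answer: 626080/73 ≈ 8576.4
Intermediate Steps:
(154 + 62/(-73))*56 = (154 + 62*(-1/73))*56 = (154 - 62/73)*56 = (11180/73)*56 = 626080/73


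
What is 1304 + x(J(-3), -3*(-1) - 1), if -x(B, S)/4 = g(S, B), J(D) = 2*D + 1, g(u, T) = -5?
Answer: 1324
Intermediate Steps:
J(D) = 1 + 2*D
x(B, S) = 20 (x(B, S) = -4*(-5) = 20)
1304 + x(J(-3), -3*(-1) - 1) = 1304 + 20 = 1324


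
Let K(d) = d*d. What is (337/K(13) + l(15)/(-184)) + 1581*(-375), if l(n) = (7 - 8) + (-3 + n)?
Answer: -18435980851/31096 ≈ -5.9287e+5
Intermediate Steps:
l(n) = -4 + n (l(n) = -1 + (-3 + n) = -4 + n)
K(d) = d²
(337/K(13) + l(15)/(-184)) + 1581*(-375) = (337/(13²) + (-4 + 15)/(-184)) + 1581*(-375) = (337/169 + 11*(-1/184)) - 592875 = (337*(1/169) - 11/184) - 592875 = (337/169 - 11/184) - 592875 = 60149/31096 - 592875 = -18435980851/31096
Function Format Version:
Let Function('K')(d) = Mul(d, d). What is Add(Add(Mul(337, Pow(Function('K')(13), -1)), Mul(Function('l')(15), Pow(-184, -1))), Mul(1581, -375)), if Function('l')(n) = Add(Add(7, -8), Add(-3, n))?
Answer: Rational(-18435980851, 31096) ≈ -5.9287e+5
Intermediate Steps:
Function('l')(n) = Add(-4, n) (Function('l')(n) = Add(-1, Add(-3, n)) = Add(-4, n))
Function('K')(d) = Pow(d, 2)
Add(Add(Mul(337, Pow(Function('K')(13), -1)), Mul(Function('l')(15), Pow(-184, -1))), Mul(1581, -375)) = Add(Add(Mul(337, Pow(Pow(13, 2), -1)), Mul(Add(-4, 15), Pow(-184, -1))), Mul(1581, -375)) = Add(Add(Mul(337, Pow(169, -1)), Mul(11, Rational(-1, 184))), -592875) = Add(Add(Mul(337, Rational(1, 169)), Rational(-11, 184)), -592875) = Add(Add(Rational(337, 169), Rational(-11, 184)), -592875) = Add(Rational(60149, 31096), -592875) = Rational(-18435980851, 31096)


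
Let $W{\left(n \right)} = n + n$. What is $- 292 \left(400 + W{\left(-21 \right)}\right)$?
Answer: $-104536$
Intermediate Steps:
$W{\left(n \right)} = 2 n$
$- 292 \left(400 + W{\left(-21 \right)}\right) = - 292 \left(400 + 2 \left(-21\right)\right) = - 292 \left(400 - 42\right) = \left(-292\right) 358 = -104536$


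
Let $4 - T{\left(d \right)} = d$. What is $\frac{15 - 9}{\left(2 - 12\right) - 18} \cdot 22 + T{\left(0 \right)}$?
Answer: $- \frac{5}{7} \approx -0.71429$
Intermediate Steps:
$T{\left(d \right)} = 4 - d$
$\frac{15 - 9}{\left(2 - 12\right) - 18} \cdot 22 + T{\left(0 \right)} = \frac{15 - 9}{\left(2 - 12\right) - 18} \cdot 22 + \left(4 - 0\right) = \frac{6}{-10 - 18} \cdot 22 + \left(4 + 0\right) = \frac{6}{-28} \cdot 22 + 4 = 6 \left(- \frac{1}{28}\right) 22 + 4 = \left(- \frac{3}{14}\right) 22 + 4 = - \frac{33}{7} + 4 = - \frac{5}{7}$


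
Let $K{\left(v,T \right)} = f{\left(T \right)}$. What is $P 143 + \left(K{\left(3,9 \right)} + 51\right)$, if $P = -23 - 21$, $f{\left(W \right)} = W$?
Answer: $-6232$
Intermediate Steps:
$P = -44$
$K{\left(v,T \right)} = T$
$P 143 + \left(K{\left(3,9 \right)} + 51\right) = \left(-44\right) 143 + \left(9 + 51\right) = -6292 + 60 = -6232$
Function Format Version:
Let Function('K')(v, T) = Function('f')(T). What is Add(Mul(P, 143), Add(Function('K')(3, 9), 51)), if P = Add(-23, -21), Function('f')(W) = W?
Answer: -6232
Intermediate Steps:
P = -44
Function('K')(v, T) = T
Add(Mul(P, 143), Add(Function('K')(3, 9), 51)) = Add(Mul(-44, 143), Add(9, 51)) = Add(-6292, 60) = -6232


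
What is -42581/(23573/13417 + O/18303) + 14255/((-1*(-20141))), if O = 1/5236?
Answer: -1102710577204450759201/45500671478760641 ≈ -24235.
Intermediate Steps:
O = 1/5236 ≈ 0.00019099
-42581/(23573/13417 + O/18303) + 14255/((-1*(-20141))) = -42581/(23573/13417 + (1/5236)/18303) + 14255/((-1*(-20141))) = -42581/(23573*(1/13417) + (1/5236)*(1/18303)) + 14255/20141 = -42581/(23573/13417 + 1/95834508) + 14255*(1/20141) = -42581/2259106870501/1285811593836 + 14255/20141 = -42581*1285811593836/2259106870501 + 14255/20141 = -54751143477130716/2259106870501 + 14255/20141 = -1102710577204450759201/45500671478760641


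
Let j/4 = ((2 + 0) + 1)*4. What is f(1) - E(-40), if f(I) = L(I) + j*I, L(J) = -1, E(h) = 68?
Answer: -21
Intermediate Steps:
j = 48 (j = 4*(((2 + 0) + 1)*4) = 4*((2 + 1)*4) = 4*(3*4) = 4*12 = 48)
f(I) = -1 + 48*I
f(1) - E(-40) = (-1 + 48*1) - 1*68 = (-1 + 48) - 68 = 47 - 68 = -21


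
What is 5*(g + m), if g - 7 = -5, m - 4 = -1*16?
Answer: -50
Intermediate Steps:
m = -12 (m = 4 - 1*16 = 4 - 16 = -12)
g = 2 (g = 7 - 5 = 2)
5*(g + m) = 5*(2 - 12) = 5*(-10) = -50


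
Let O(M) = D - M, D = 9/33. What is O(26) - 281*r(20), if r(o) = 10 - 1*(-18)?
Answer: -86831/11 ≈ -7893.7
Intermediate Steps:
D = 3/11 (D = 9*(1/33) = 3/11 ≈ 0.27273)
r(o) = 28 (r(o) = 10 + 18 = 28)
O(M) = 3/11 - M
O(26) - 281*r(20) = (3/11 - 1*26) - 281*28 = (3/11 - 26) - 7868 = -283/11 - 7868 = -86831/11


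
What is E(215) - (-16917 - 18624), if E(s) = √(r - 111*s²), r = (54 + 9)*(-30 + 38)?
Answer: 35541 + I*√5130471 ≈ 35541.0 + 2265.1*I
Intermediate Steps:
r = 504 (r = 63*8 = 504)
E(s) = √(504 - 111*s²)
E(215) - (-16917 - 18624) = √(504 - 111*215²) - (-16917 - 18624) = √(504 - 111*46225) - 1*(-35541) = √(504 - 5130975) + 35541 = √(-5130471) + 35541 = I*√5130471 + 35541 = 35541 + I*√5130471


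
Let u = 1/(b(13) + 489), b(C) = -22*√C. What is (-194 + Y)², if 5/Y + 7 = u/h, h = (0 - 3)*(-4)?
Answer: 102316003012875241290724/2698658029027488529 + 844453441344480*√13/2698658029027488529 ≈ 37914.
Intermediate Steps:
h = 12 (h = -3*(-4) = 12)
u = 1/(489 - 22*√13) (u = 1/(-22*√13 + 489) = 1/(489 - 22*√13) ≈ 0.0024409)
Y = 5/(-6519049/931316 + 11*√13/1396974) (Y = 5/(-7 + (489/232829 + 22*√13/232829)/12) = 5/(-7 + (489/232829 + 22*√13/232829)*(1/12)) = 5/(-7 + (163/931316 + 11*√13/1396974)) = 5/(-6519049/931316 + 11*√13/1396974) ≈ -0.71431)
(-194 + Y)² = (-194 + (-1173428820/1642759273 - 1320*√13/1642759273))² = (-319868727782/1642759273 - 1320*√13/1642759273)²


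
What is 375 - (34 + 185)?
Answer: 156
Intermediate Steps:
375 - (34 + 185) = 375 - 1*219 = 375 - 219 = 156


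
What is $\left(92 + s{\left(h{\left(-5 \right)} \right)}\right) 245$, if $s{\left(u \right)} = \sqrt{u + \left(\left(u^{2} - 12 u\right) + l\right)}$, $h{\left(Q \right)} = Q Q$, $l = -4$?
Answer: $22540 + 245 \sqrt{346} \approx 27097.0$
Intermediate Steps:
$h{\left(Q \right)} = Q^{2}$
$s{\left(u \right)} = \sqrt{-4 + u^{2} - 11 u}$ ($s{\left(u \right)} = \sqrt{u - \left(4 - u^{2} + 12 u\right)} = \sqrt{-4 + u^{2} - 11 u}$)
$\left(92 + s{\left(h{\left(-5 \right)} \right)}\right) 245 = \left(92 + \sqrt{-4 + \left(\left(-5\right)^{2}\right)^{2} - 11 \left(-5\right)^{2}}\right) 245 = \left(92 + \sqrt{-4 + 25^{2} - 275}\right) 245 = \left(92 + \sqrt{-4 + 625 - 275}\right) 245 = \left(92 + \sqrt{346}\right) 245 = 22540 + 245 \sqrt{346}$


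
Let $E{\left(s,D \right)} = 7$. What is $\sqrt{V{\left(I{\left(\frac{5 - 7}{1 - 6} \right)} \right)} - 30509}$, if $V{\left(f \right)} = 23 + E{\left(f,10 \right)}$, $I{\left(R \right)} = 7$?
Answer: $i \sqrt{30479} \approx 174.58 i$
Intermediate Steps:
$V{\left(f \right)} = 30$ ($V{\left(f \right)} = 23 + 7 = 30$)
$\sqrt{V{\left(I{\left(\frac{5 - 7}{1 - 6} \right)} \right)} - 30509} = \sqrt{30 - 30509} = \sqrt{-30479} = i \sqrt{30479}$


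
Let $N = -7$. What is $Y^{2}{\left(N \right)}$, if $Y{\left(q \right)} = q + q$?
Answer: $196$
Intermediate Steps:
$Y{\left(q \right)} = 2 q$
$Y^{2}{\left(N \right)} = \left(2 \left(-7\right)\right)^{2} = \left(-14\right)^{2} = 196$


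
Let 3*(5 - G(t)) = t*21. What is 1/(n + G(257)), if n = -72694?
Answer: -1/74488 ≈ -1.3425e-5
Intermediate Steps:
G(t) = 5 - 7*t (G(t) = 5 - t*21/3 = 5 - 7*t)
1/(n + G(257)) = 1/(-72694 + (5 - 7*257)) = 1/(-72694 + (5 - 1799)) = 1/(-72694 - 1794) = 1/(-74488) = -1/74488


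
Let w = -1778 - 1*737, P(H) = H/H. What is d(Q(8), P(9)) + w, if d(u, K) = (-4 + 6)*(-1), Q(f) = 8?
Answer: -2517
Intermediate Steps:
P(H) = 1
w = -2515 (w = -1778 - 737 = -2515)
d(u, K) = -2 (d(u, K) = 2*(-1) = -2)
d(Q(8), P(9)) + w = -2 - 2515 = -2517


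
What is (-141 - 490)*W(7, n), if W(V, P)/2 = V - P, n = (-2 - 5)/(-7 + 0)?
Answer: -7572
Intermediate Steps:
n = 1 (n = -7/(-7) = -7*(-1/7) = 1)
W(V, P) = -2*P + 2*V (W(V, P) = 2*(V - P) = -2*P + 2*V)
(-141 - 490)*W(7, n) = (-141 - 490)*(-2*1 + 2*7) = -631*(-2 + 14) = -631*12 = -7572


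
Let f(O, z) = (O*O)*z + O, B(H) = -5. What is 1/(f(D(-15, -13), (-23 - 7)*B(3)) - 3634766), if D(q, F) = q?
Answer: -1/3601031 ≈ -2.7770e-7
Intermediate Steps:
f(O, z) = O + z*O² (f(O, z) = O²*z + O = z*O² + O = O + z*O²)
1/(f(D(-15, -13), (-23 - 7)*B(3)) - 3634766) = 1/(-15*(1 - 15*(-23 - 7)*(-5)) - 3634766) = 1/(-15*(1 - (-450)*(-5)) - 3634766) = 1/(-15*(1 - 15*150) - 3634766) = 1/(-15*(1 - 2250) - 3634766) = 1/(-15*(-2249) - 3634766) = 1/(33735 - 3634766) = 1/(-3601031) = -1/3601031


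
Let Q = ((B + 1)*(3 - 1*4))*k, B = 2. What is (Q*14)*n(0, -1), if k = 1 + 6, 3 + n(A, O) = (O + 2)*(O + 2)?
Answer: 588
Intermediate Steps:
n(A, O) = -3 + (2 + O)² (n(A, O) = -3 + (O + 2)*(O + 2) = -3 + (2 + O)*(2 + O) = -3 + (2 + O)²)
k = 7
Q = -21 (Q = ((2 + 1)*(3 - 1*4))*7 = (3*(3 - 4))*7 = (3*(-1))*7 = -3*7 = -21)
(Q*14)*n(0, -1) = (-21*14)*(-3 + (2 - 1)²) = -294*(-3 + 1²) = -294*(-3 + 1) = -294*(-2) = 588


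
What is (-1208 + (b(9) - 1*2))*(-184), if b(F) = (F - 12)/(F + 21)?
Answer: 1113292/5 ≈ 2.2266e+5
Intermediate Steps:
b(F) = (-12 + F)/(21 + F)
(-1208 + (b(9) - 1*2))*(-184) = (-1208 + ((-12 + 9)/(21 + 9) - 1*2))*(-184) = (-1208 + (-3/30 - 2))*(-184) = (-1208 + ((1/30)*(-3) - 2))*(-184) = (-1208 + (-⅒ - 2))*(-184) = (-1208 - 21/10)*(-184) = -12101/10*(-184) = 1113292/5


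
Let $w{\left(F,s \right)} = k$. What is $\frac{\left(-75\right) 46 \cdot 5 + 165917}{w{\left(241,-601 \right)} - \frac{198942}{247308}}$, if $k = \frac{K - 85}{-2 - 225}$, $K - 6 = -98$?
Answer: $- \frac{1391000704162}{231053} \approx -6.0203 \cdot 10^{6}$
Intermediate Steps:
$K = -92$ ($K = 6 - 98 = -92$)
$k = \frac{177}{227}$ ($k = \frac{-92 - 85}{-2 - 225} = - \frac{177}{-227} = \left(-177\right) \left(- \frac{1}{227}\right) = \frac{177}{227} \approx 0.77974$)
$w{\left(F,s \right)} = \frac{177}{227}$
$\frac{\left(-75\right) 46 \cdot 5 + 165917}{w{\left(241,-601 \right)} - \frac{198942}{247308}} = \frac{\left(-75\right) 46 \cdot 5 + 165917}{\frac{177}{227} - \frac{198942}{247308}} = \frac{\left(-3450\right) 5 + 165917}{\frac{177}{227} - \frac{33157}{41218}} = \frac{-17250 + 165917}{\frac{177}{227} - \frac{33157}{41218}} = \frac{148667}{- \frac{231053}{9356486}} = 148667 \left(- \frac{9356486}{231053}\right) = - \frac{1391000704162}{231053}$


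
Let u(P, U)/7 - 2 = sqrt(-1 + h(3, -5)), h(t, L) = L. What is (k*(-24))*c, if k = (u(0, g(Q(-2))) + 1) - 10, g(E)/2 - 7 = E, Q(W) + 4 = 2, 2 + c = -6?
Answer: 960 + 1344*I*sqrt(6) ≈ 960.0 + 3292.1*I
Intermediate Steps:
c = -8 (c = -2 - 6 = -8)
Q(W) = -2 (Q(W) = -4 + 2 = -2)
g(E) = 14 + 2*E
u(P, U) = 14 + 7*I*sqrt(6) (u(P, U) = 14 + 7*sqrt(-1 - 5) = 14 + 7*sqrt(-6) = 14 + 7*(I*sqrt(6)) = 14 + 7*I*sqrt(6))
k = 5 + 7*I*sqrt(6) (k = ((14 + 7*I*sqrt(6)) + 1) - 10 = (15 + 7*I*sqrt(6)) - 10 = 5 + 7*I*sqrt(6) ≈ 5.0 + 17.146*I)
(k*(-24))*c = ((5 + 7*I*sqrt(6))*(-24))*(-8) = (-120 - 168*I*sqrt(6))*(-8) = 960 + 1344*I*sqrt(6)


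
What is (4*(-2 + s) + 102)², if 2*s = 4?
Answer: 10404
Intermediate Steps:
s = 2 (s = (½)*4 = 2)
(4*(-2 + s) + 102)² = (4*(-2 + 2) + 102)² = (4*0 + 102)² = (0 + 102)² = 102² = 10404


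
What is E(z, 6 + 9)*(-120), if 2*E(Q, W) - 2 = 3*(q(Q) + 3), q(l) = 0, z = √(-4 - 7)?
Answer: -660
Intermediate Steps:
z = I*√11 (z = √(-11) = I*√11 ≈ 3.3166*I)
E(Q, W) = 11/2 (E(Q, W) = 1 + (3*(0 + 3))/2 = 1 + (3*3)/2 = 1 + (½)*9 = 1 + 9/2 = 11/2)
E(z, 6 + 9)*(-120) = (11/2)*(-120) = -660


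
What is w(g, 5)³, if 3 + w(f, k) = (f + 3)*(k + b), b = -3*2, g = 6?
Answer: -1728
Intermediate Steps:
b = -6
w(f, k) = -3 + (-6 + k)*(3 + f) (w(f, k) = -3 + (f + 3)*(k - 6) = -3 + (3 + f)*(-6 + k) = -3 + (-6 + k)*(3 + f))
w(g, 5)³ = (-21 - 6*6 + 3*5 + 6*5)³ = (-21 - 36 + 15 + 30)³ = (-12)³ = -1728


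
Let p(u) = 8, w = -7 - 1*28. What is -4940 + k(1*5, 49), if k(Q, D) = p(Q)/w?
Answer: -172908/35 ≈ -4940.2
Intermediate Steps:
w = -35 (w = -7 - 28 = -35)
k(Q, D) = -8/35 (k(Q, D) = 8/(-35) = 8*(-1/35) = -8/35)
-4940 + k(1*5, 49) = -4940 - 8/35 = -172908/35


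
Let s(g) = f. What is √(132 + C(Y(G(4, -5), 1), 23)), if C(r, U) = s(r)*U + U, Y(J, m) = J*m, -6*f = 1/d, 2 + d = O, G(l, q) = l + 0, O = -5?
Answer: √274386/42 ≈ 12.472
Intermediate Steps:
G(l, q) = l
d = -7 (d = -2 - 5 = -7)
f = 1/42 (f = -⅙/(-7) = -⅙*(-⅐) = 1/42 ≈ 0.023810)
s(g) = 1/42
C(r, U) = 43*U/42 (C(r, U) = U/42 + U = 43*U/42)
√(132 + C(Y(G(4, -5), 1), 23)) = √(132 + (43/42)*23) = √(132 + 989/42) = √(6533/42) = √274386/42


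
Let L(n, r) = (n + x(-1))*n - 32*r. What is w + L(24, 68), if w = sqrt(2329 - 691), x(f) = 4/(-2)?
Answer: -1648 + 3*sqrt(182) ≈ -1607.5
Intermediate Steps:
x(f) = -2 (x(f) = 4*(-1/2) = -2)
L(n, r) = -32*r + n*(-2 + n) (L(n, r) = (n - 2)*n - 32*r = (-2 + n)*n - 32*r = n*(-2 + n) - 32*r = -32*r + n*(-2 + n))
w = 3*sqrt(182) (w = sqrt(1638) = 3*sqrt(182) ≈ 40.472)
w + L(24, 68) = 3*sqrt(182) + (24**2 - 32*68 - 2*24) = 3*sqrt(182) + (576 - 2176 - 48) = 3*sqrt(182) - 1648 = -1648 + 3*sqrt(182)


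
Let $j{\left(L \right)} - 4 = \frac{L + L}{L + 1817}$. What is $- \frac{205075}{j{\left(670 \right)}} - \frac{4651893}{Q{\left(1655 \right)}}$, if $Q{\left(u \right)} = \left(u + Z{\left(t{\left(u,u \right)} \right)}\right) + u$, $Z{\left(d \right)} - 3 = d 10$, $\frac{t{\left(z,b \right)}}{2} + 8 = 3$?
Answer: $- \frac{11053658353}{237048} \approx -46630.0$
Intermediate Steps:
$t{\left(z,b \right)} = -10$ ($t{\left(z,b \right)} = -16 + 2 \cdot 3 = -16 + 6 = -10$)
$j{\left(L \right)} = 4 + \frac{2 L}{1817 + L}$ ($j{\left(L \right)} = 4 + \frac{L + L}{L + 1817} = 4 + \frac{2 L}{1817 + L}$)
$Z{\left(d \right)} = 3 + 10 d$ ($Z{\left(d \right)} = 3 + d 10 = 3 + 10 d$)
$Q{\left(u \right)} = -97 + 2 u$ ($Q{\left(u \right)} = \left(u + \left(3 + 10 \left(-10\right)\right)\right) + u = \left(u + \left(3 - 100\right)\right) + u = \left(u - 97\right) + u = \left(-97 + u\right) + u = -97 + 2 u$)
$- \frac{205075}{j{\left(670 \right)}} - \frac{4651893}{Q{\left(1655 \right)}} = - \frac{205075}{2 \frac{1}{1817 + 670} \left(3634 + 3 \cdot 670\right)} - \frac{4651893}{-97 + 2 \cdot 1655} = - \frac{205075}{2 \cdot \frac{1}{2487} \left(3634 + 2010\right)} - \frac{4651893}{-97 + 3310} = - \frac{205075}{2 \cdot \frac{1}{2487} \cdot 5644} - \frac{4651893}{3213} = - \frac{205075}{\frac{11288}{2487}} - \frac{516877}{357} = \left(-205075\right) \frac{2487}{11288} - \frac{516877}{357} = - \frac{510021525}{11288} - \frac{516877}{357} = - \frac{11053658353}{237048}$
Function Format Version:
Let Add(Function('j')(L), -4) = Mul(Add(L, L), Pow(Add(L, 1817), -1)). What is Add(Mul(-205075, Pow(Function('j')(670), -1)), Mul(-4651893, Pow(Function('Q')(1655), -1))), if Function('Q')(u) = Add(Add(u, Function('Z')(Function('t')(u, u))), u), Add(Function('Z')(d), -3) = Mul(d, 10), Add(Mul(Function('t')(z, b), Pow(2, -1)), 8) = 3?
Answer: Rational(-11053658353, 237048) ≈ -46630.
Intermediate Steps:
Function('t')(z, b) = -10 (Function('t')(z, b) = Add(-16, Mul(2, 3)) = Add(-16, 6) = -10)
Function('j')(L) = Add(4, Mul(2, L, Pow(Add(1817, L), -1))) (Function('j')(L) = Add(4, Mul(Add(L, L), Pow(Add(L, 1817), -1))) = Add(4, Mul(Mul(2, L), Pow(Add(1817, L), -1))) = Add(4, Mul(2, L, Pow(Add(1817, L), -1))))
Function('Z')(d) = Add(3, Mul(10, d)) (Function('Z')(d) = Add(3, Mul(d, 10)) = Add(3, Mul(10, d)))
Function('Q')(u) = Add(-97, Mul(2, u)) (Function('Q')(u) = Add(Add(u, Add(3, Mul(10, -10))), u) = Add(Add(u, Add(3, -100)), u) = Add(Add(u, -97), u) = Add(Add(-97, u), u) = Add(-97, Mul(2, u)))
Add(Mul(-205075, Pow(Function('j')(670), -1)), Mul(-4651893, Pow(Function('Q')(1655), -1))) = Add(Mul(-205075, Pow(Mul(2, Pow(Add(1817, 670), -1), Add(3634, Mul(3, 670))), -1)), Mul(-4651893, Pow(Add(-97, Mul(2, 1655)), -1))) = Add(Mul(-205075, Pow(Mul(2, Pow(2487, -1), Add(3634, 2010)), -1)), Mul(-4651893, Pow(Add(-97, 3310), -1))) = Add(Mul(-205075, Pow(Mul(2, Rational(1, 2487), 5644), -1)), Mul(-4651893, Pow(3213, -1))) = Add(Mul(-205075, Pow(Rational(11288, 2487), -1)), Mul(-4651893, Rational(1, 3213))) = Add(Mul(-205075, Rational(2487, 11288)), Rational(-516877, 357)) = Add(Rational(-510021525, 11288), Rational(-516877, 357)) = Rational(-11053658353, 237048)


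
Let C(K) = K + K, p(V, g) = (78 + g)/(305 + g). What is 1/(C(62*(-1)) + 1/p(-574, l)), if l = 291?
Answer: -369/45160 ≈ -0.0081709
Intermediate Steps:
p(V, g) = (78 + g)/(305 + g)
C(K) = 2*K
1/(C(62*(-1)) + 1/p(-574, l)) = 1/(2*(62*(-1)) + 1/((78 + 291)/(305 + 291))) = 1/(2*(-62) + 1/(369/596)) = 1/(-124 + 1/((1/596)*369)) = 1/(-124 + 1/(369/596)) = 1/(-124 + 596/369) = 1/(-45160/369) = -369/45160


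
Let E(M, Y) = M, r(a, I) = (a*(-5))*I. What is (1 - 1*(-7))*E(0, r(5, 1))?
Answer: 0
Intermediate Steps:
r(a, I) = -5*I*a (r(a, I) = (-5*a)*I = -5*I*a)
(1 - 1*(-7))*E(0, r(5, 1)) = (1 - 1*(-7))*0 = (1 + 7)*0 = 8*0 = 0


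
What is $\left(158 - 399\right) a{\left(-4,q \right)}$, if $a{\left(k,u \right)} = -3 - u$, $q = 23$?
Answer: $6266$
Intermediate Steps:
$\left(158 - 399\right) a{\left(-4,q \right)} = \left(158 - 399\right) \left(-3 - 23\right) = - 241 \left(-3 - 23\right) = \left(-241\right) \left(-26\right) = 6266$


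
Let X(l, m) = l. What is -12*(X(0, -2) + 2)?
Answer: -24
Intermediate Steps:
-12*(X(0, -2) + 2) = -12*(0 + 2) = -12*2 = -24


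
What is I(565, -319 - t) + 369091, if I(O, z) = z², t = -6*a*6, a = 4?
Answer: 399716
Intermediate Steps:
t = -144 (t = -6*4*6 = -24*6 = -144)
I(565, -319 - t) + 369091 = (-319 - 1*(-144))² + 369091 = (-319 + 144)² + 369091 = (-175)² + 369091 = 30625 + 369091 = 399716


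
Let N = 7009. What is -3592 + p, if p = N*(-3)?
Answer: -24619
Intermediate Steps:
p = -21027 (p = 7009*(-3) = -21027)
-3592 + p = -3592 - 21027 = -24619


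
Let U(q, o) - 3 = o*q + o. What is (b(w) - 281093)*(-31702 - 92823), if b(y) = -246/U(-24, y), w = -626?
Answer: 504079757618975/14401 ≈ 3.5003e+10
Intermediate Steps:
U(q, o) = 3 + o + o*q (U(q, o) = 3 + (o*q + o) = 3 + (o + o*q) = 3 + o + o*q)
b(y) = -246/(3 - 23*y) (b(y) = -246/(3 + y + y*(-24)) = -246/(3 + y - 24*y) = -246/(3 - 23*y))
(b(w) - 281093)*(-31702 - 92823) = (246/(-3 + 23*(-626)) - 281093)*(-31702 - 92823) = (246/(-3 - 14398) - 281093)*(-124525) = (246/(-14401) - 281093)*(-124525) = (246*(-1/14401) - 281093)*(-124525) = (-246/14401 - 281093)*(-124525) = -4048020539/14401*(-124525) = 504079757618975/14401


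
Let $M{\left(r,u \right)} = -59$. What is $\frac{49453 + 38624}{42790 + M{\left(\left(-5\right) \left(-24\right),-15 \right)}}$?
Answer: $\frac{88077}{42731} \approx 2.0612$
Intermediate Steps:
$\frac{49453 + 38624}{42790 + M{\left(\left(-5\right) \left(-24\right),-15 \right)}} = \frac{49453 + 38624}{42790 - 59} = \frac{88077}{42731}$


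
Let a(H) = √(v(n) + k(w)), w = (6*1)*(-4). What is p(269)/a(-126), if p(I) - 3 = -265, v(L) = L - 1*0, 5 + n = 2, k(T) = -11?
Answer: 131*I*√14/7 ≈ 70.022*I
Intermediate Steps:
w = -24 (w = 6*(-4) = -24)
n = -3 (n = -5 + 2 = -3)
v(L) = L (v(L) = L + 0 = L)
p(I) = -262 (p(I) = 3 - 265 = -262)
a(H) = I*√14 (a(H) = √(-3 - 11) = √(-14) = I*√14)
p(269)/a(-126) = -262*(-I*√14/14) = -(-131)*I*√14/7 = 131*I*√14/7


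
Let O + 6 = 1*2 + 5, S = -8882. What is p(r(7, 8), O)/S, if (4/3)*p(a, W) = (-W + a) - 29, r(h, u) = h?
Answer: 69/35528 ≈ 0.0019421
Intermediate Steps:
O = 1 (O = -6 + (1*2 + 5) = -6 + (2 + 5) = -6 + 7 = 1)
p(a, W) = -87/4 - 3*W/4 + 3*a/4 (p(a, W) = 3*((-W + a) - 29)/4 = 3*((a - W) - 29)/4 = 3*(-29 + a - W)/4 = -87/4 - 3*W/4 + 3*a/4)
p(r(7, 8), O)/S = (-87/4 - ¾*1 + (¾)*7)/(-8882) = (-87/4 - ¾ + 21/4)*(-1/8882) = -69/4*(-1/8882) = 69/35528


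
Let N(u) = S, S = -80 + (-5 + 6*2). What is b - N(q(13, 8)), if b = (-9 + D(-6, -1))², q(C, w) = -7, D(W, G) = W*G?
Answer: 82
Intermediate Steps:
D(W, G) = G*W
b = 9 (b = (-9 - 1*(-6))² = (-9 + 6)² = (-3)² = 9)
S = -73 (S = -80 + (-5 + 12) = -80 + 7 = -73)
N(u) = -73
b - N(q(13, 8)) = 9 - 1*(-73) = 9 + 73 = 82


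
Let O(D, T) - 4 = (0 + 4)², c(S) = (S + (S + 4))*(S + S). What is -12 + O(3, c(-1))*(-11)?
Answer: -232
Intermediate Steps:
c(S) = 2*S*(4 + 2*S) (c(S) = (S + (4 + S))*(2*S) = (4 + 2*S)*(2*S) = 2*S*(4 + 2*S))
O(D, T) = 20 (O(D, T) = 4 + (0 + 4)² = 4 + 4² = 4 + 16 = 20)
-12 + O(3, c(-1))*(-11) = -12 + 20*(-11) = -12 - 220 = -232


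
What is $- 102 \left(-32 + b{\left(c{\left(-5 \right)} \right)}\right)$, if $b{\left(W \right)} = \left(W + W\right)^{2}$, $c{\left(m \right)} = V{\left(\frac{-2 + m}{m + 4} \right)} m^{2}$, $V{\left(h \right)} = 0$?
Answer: $3264$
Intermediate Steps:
$c{\left(m \right)} = 0$ ($c{\left(m \right)} = 0 m^{2} = 0$)
$b{\left(W \right)} = 4 W^{2}$ ($b{\left(W \right)} = \left(2 W\right)^{2} = 4 W^{2}$)
$- 102 \left(-32 + b{\left(c{\left(-5 \right)} \right)}\right) = - 102 \left(-32 + 4 \cdot 0^{2}\right) = - 102 \left(-32 + 4 \cdot 0\right) = - 102 \left(-32 + 0\right) = \left(-102\right) \left(-32\right) = 3264$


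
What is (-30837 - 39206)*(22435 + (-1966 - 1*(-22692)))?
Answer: -3023125923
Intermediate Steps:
(-30837 - 39206)*(22435 + (-1966 - 1*(-22692))) = -70043*(22435 + (-1966 + 22692)) = -70043*(22435 + 20726) = -70043*43161 = -3023125923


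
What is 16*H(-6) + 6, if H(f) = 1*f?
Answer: -90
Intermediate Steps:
H(f) = f
16*H(-6) + 6 = 16*(-6) + 6 = -96 + 6 = -90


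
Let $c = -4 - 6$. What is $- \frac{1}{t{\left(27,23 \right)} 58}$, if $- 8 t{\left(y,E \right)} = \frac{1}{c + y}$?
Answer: $\frac{68}{29} \approx 2.3448$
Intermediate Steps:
$c = -10$
$t{\left(y,E \right)} = - \frac{1}{8 \left(-10 + y\right)}$
$- \frac{1}{t{\left(27,23 \right)} 58} = - \frac{1}{- \frac{1}{-80 + 8 \cdot 27} \cdot 58} = - \frac{1}{- \frac{1}{-80 + 216} \cdot 58} = - \frac{1}{- \frac{1}{136} \cdot 58} = - \frac{1}{\left(-1\right) \frac{1}{136} \cdot 58} = - \frac{1}{\left(- \frac{1}{136}\right) 58} = - \frac{1}{- \frac{29}{68}} = \left(-1\right) \left(- \frac{68}{29}\right) = \frac{68}{29}$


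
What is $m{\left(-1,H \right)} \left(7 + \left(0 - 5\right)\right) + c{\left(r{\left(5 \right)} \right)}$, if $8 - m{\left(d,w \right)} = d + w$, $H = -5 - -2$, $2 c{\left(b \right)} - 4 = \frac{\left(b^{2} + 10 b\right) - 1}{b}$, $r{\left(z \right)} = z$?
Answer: $\frac{167}{5} \approx 33.4$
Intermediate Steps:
$c{\left(b \right)} = 2 + \frac{-1 + b^{2} + 10 b}{2 b}$ ($c{\left(b \right)} = 2 + \frac{\left(\left(b^{2} + 10 b\right) - 1\right) \frac{1}{b}}{2} = 2 + \frac{\left(-1 + b^{2} + 10 b\right) \frac{1}{b}}{2} = 2 + \frac{\frac{1}{b} \left(-1 + b^{2} + 10 b\right)}{2} = 2 + \frac{-1 + b^{2} + 10 b}{2 b}$)
$H = -3$ ($H = -5 + 2 = -3$)
$m{\left(d,w \right)} = 8 - d - w$ ($m{\left(d,w \right)} = 8 - \left(d + w\right) = 8 - d - w$)
$m{\left(-1,H \right)} \left(7 + \left(0 - 5\right)\right) + c{\left(r{\left(5 \right)} \right)} = \left(8 - -1 - -3\right) \left(7 + \left(0 - 5\right)\right) + \frac{-1 + 5 \left(14 + 5\right)}{2 \cdot 5} = \left(8 + 1 + 3\right) \left(7 + \left(0 - 5\right)\right) + \frac{1}{2} \cdot \frac{1}{5} \left(-1 + 5 \cdot 19\right) = 12 \left(7 - 5\right) + \frac{1}{2} \cdot \frac{1}{5} \left(-1 + 95\right) = 12 \cdot 2 + \frac{1}{2} \cdot \frac{1}{5} \cdot 94 = 24 + \frac{47}{5} = \frac{167}{5}$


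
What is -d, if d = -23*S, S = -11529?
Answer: -265167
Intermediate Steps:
d = 265167 (d = -23*(-11529) = 265167)
-d = -1*265167 = -265167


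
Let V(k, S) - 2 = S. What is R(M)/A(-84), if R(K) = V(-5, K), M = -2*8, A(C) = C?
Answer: 1/6 ≈ 0.16667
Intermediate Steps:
M = -16
V(k, S) = 2 + S
R(K) = 2 + K
R(M)/A(-84) = (2 - 16)/(-84) = -14*(-1/84) = 1/6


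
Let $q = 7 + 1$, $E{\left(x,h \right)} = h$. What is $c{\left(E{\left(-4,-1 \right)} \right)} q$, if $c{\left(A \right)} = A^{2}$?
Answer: $8$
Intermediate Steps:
$q = 8$
$c{\left(E{\left(-4,-1 \right)} \right)} q = \left(-1\right)^{2} \cdot 8 = 1 \cdot 8 = 8$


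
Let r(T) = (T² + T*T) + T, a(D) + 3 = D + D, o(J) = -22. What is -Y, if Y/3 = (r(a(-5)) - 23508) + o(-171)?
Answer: 69615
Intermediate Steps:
a(D) = -3 + 2*D (a(D) = -3 + (D + D) = -3 + 2*D)
r(T) = T + 2*T² (r(T) = (T² + T²) + T = 2*T² + T = T + 2*T²)
Y = -69615 (Y = 3*(((-3 + 2*(-5))*(1 + 2*(-3 + 2*(-5))) - 23508) - 22) = 3*(((-3 - 10)*(1 + 2*(-3 - 10)) - 23508) - 22) = 3*((-13*(1 + 2*(-13)) - 23508) - 22) = 3*((-13*(1 - 26) - 23508) - 22) = 3*((-13*(-25) - 23508) - 22) = 3*((325 - 23508) - 22) = 3*(-23183 - 22) = 3*(-23205) = -69615)
-Y = -1*(-69615) = 69615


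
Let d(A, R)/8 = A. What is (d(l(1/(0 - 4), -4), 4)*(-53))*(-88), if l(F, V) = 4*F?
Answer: -37312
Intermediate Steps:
d(A, R) = 8*A
(d(l(1/(0 - 4), -4), 4)*(-53))*(-88) = ((8*(4/(0 - 4)))*(-53))*(-88) = ((8*(4/(-4)))*(-53))*(-88) = ((8*(4*(-¼)))*(-53))*(-88) = ((8*(-1))*(-53))*(-88) = -8*(-53)*(-88) = 424*(-88) = -37312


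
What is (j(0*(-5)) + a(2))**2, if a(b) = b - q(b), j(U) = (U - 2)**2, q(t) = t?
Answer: 16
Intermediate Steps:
j(U) = (-2 + U)**2
a(b) = 0 (a(b) = b - b = 0)
(j(0*(-5)) + a(2))**2 = ((-2 + 0*(-5))**2 + 0)**2 = ((-2 + 0)**2 + 0)**2 = ((-2)**2 + 0)**2 = (4 + 0)**2 = 4**2 = 16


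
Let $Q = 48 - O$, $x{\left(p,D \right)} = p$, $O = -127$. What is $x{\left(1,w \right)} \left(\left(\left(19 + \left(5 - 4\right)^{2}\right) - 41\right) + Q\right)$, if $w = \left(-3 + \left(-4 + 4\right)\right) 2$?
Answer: $154$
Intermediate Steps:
$w = -6$ ($w = \left(-3 + 0\right) 2 = \left(-3\right) 2 = -6$)
$Q = 175$ ($Q = 48 - -127 = 48 + 127 = 175$)
$x{\left(1,w \right)} \left(\left(\left(19 + \left(5 - 4\right)^{2}\right) - 41\right) + Q\right) = 1 \left(\left(\left(19 + \left(5 - 4\right)^{2}\right) - 41\right) + 175\right) = 1 \left(\left(\left(19 + 1^{2}\right) - 41\right) + 175\right) = 1 \left(\left(\left(19 + 1\right) - 41\right) + 175\right) = 1 \left(\left(20 - 41\right) + 175\right) = 1 \left(-21 + 175\right) = 1 \cdot 154 = 154$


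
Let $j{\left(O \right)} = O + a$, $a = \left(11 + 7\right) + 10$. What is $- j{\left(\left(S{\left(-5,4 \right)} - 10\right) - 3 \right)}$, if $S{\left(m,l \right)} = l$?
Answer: $-19$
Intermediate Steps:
$a = 28$ ($a = 18 + 10 = 28$)
$j{\left(O \right)} = 28 + O$ ($j{\left(O \right)} = O + 28 = 28 + O$)
$- j{\left(\left(S{\left(-5,4 \right)} - 10\right) - 3 \right)} = - (28 + \left(\left(4 - 10\right) - 3\right)) = - (28 - 9) = \left(-1\right) 19 = -19$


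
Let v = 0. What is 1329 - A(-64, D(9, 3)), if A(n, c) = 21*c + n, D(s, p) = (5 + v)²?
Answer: 868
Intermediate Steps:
D(s, p) = 25 (D(s, p) = (5 + 0)² = 5² = 25)
A(n, c) = n + 21*c
1329 - A(-64, D(9, 3)) = 1329 - (-64 + 21*25) = 1329 - (-64 + 525) = 1329 - 1*461 = 1329 - 461 = 868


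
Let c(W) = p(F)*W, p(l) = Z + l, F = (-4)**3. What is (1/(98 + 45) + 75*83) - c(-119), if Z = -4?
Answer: -266980/143 ≈ -1867.0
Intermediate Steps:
F = -64
p(l) = -4 + l
c(W) = -68*W (c(W) = (-4 - 64)*W = -68*W)
(1/(98 + 45) + 75*83) - c(-119) = (1/(98 + 45) + 75*83) - (-68)*(-119) = (1/143 + 6225) - 1*8092 = (1/143 + 6225) - 8092 = 890176/143 - 8092 = -266980/143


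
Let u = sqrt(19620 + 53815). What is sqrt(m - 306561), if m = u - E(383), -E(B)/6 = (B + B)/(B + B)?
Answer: sqrt(-306555 + sqrt(73435)) ≈ 553.43*I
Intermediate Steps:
u = sqrt(73435) ≈ 270.99
E(B) = -6 (E(B) = -6*(B + B)/(B + B) = -6*2*B/(2*B) = -6*2*B*1/(2*B) = -6*1 = -6)
m = 6 + sqrt(73435) (m = sqrt(73435) - 1*(-6) = sqrt(73435) + 6 = 6 + sqrt(73435) ≈ 276.99)
sqrt(m - 306561) = sqrt((6 + sqrt(73435)) - 306561) = sqrt(-306555 + sqrt(73435))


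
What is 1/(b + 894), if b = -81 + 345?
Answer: 1/1158 ≈ 0.00086356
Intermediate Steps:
b = 264
1/(b + 894) = 1/(264 + 894) = 1/1158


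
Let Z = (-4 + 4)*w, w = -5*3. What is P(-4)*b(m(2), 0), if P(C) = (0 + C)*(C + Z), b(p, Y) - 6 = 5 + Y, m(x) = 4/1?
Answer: 176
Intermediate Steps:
w = -15
m(x) = 4 (m(x) = 4*1 = 4)
Z = 0 (Z = (-4 + 4)*(-15) = 0*(-15) = 0)
b(p, Y) = 11 + Y (b(p, Y) = 6 + (5 + Y) = 11 + Y)
P(C) = C² (P(C) = (0 + C)*(C + 0) = C*C = C²)
P(-4)*b(m(2), 0) = (-4)²*(11 + 0) = 16*11 = 176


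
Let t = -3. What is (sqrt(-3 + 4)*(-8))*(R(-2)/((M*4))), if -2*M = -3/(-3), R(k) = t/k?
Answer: 6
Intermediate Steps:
R(k) = -3/k
M = -1/2 (M = -(-3)/(2*(-3)) = -(-3)*(-1)/(2*3) = -1/2*1 = -1/2 ≈ -0.50000)
(sqrt(-3 + 4)*(-8))*(R(-2)/((M*4))) = (sqrt(-3 + 4)*(-8))*((-3/(-2))/((-1/2*4))) = (sqrt(1)*(-8))*(-3*(-1/2)/(-2)) = (1*(-8))*((3/2)*(-1/2)) = -8*(-3/4) = 6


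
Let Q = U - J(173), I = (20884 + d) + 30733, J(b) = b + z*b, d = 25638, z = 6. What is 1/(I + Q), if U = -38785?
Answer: 1/37259 ≈ 2.6839e-5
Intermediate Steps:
J(b) = 7*b (J(b) = b + 6*b = 7*b)
I = 77255 (I = (20884 + 25638) + 30733 = 46522 + 30733 = 77255)
Q = -39996 (Q = -38785 - 7*173 = -38785 - 1*1211 = -38785 - 1211 = -39996)
1/(I + Q) = 1/(77255 - 39996) = 1/37259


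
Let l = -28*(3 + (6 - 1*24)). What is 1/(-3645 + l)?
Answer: -1/3225 ≈ -0.00031008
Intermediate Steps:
l = 420 (l = -28*(3 + (6 - 24)) = -28*(3 - 18) = -28*(-15) = 420)
1/(-3645 + l) = 1/(-3645 + 420) = 1/(-3225) = -1/3225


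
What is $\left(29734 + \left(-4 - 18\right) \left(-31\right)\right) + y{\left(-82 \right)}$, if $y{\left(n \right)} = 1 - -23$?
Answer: $30440$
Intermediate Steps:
$y{\left(n \right)} = 24$ ($y{\left(n \right)} = 1 + 23 = 24$)
$\left(29734 + \left(-4 - 18\right) \left(-31\right)\right) + y{\left(-82 \right)} = \left(29734 + \left(-4 - 18\right) \left(-31\right)\right) + 24 = \left(29734 - -682\right) + 24 = \left(29734 + 682\right) + 24 = 30416 + 24 = 30440$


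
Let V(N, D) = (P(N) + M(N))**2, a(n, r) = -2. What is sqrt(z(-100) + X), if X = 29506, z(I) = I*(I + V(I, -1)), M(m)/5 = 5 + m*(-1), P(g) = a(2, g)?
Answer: I*sqrt(27313394) ≈ 5226.2*I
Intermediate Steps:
P(g) = -2
M(m) = 25 - 5*m (M(m) = 5*(5 + m*(-1)) = 5*(5 - m) = 25 - 5*m)
V(N, D) = (23 - 5*N)**2 (V(N, D) = (-2 + (25 - 5*N))**2 = (23 - 5*N)**2)
z(I) = I*(I + (-23 + 5*I)**2)
sqrt(z(-100) + X) = sqrt(-100*(-100 + (-23 + 5*(-100))**2) + 29506) = sqrt(-100*(-100 + (-23 - 500)**2) + 29506) = sqrt(-100*(-100 + (-523)**2) + 29506) = sqrt(-100*(-100 + 273529) + 29506) = sqrt(-100*273429 + 29506) = sqrt(-27342900 + 29506) = sqrt(-27313394) = I*sqrt(27313394)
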